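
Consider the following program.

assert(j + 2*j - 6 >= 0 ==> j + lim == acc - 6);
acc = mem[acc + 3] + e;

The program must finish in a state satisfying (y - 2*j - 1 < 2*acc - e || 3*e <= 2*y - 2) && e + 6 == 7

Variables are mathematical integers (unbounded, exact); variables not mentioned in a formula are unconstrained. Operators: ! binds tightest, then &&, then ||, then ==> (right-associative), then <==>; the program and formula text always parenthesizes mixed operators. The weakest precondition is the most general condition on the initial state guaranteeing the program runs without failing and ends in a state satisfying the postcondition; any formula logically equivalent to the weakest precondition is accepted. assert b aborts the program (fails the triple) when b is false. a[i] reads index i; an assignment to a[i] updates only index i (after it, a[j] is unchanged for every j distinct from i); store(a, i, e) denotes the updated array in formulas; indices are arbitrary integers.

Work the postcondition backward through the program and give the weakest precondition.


Working backward. After the program, the postcondition (y - 2*j - 1 < 2*acc - e || 3*e <= 2*y - 2) && e + 6 == 7 must hold; in canonical form it is (e + y < 2*acc + 2*j + 1 || 3*e <= 2*y - 2) && e == 1.
Before acc := mem[acc + 3] + e: (y < 2*mem[acc + 3] + e + 2*j + 1 || 3*e <= 2*y - 2) && e == 1
Before assert j + 2*j - 6 >= 0 ==> j + lim == acc - 6: (3*j >= 6 ==> j + lim == acc - 6) && (y < 2*mem[acc + 3] + e + 2*j + 1 || 3*e <= 2*y - 2) && e == 1
Answer: WP = (3*j >= 6 ==> j + lim == acc - 6) && (y < 2*mem[acc + 3] + e + 2*j + 1 || 3*e <= 2*y - 2) && e == 1


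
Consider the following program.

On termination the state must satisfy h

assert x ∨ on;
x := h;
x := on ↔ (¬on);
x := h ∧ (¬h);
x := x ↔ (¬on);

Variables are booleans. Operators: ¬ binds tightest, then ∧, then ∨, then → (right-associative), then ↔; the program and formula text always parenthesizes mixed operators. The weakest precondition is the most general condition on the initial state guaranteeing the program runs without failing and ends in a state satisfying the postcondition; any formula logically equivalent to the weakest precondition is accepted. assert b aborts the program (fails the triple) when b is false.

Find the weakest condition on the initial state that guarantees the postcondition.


Working backward. After the program, h must hold.
Before x := x ↔ (¬on): h
Before x := h ∧ (¬h): h
Before x := on ↔ (¬on): h
Before x := h: h
Before assert x ∨ on: (x ∨ on) ∧ h
Answer: WP = (x ∨ on) ∧ h


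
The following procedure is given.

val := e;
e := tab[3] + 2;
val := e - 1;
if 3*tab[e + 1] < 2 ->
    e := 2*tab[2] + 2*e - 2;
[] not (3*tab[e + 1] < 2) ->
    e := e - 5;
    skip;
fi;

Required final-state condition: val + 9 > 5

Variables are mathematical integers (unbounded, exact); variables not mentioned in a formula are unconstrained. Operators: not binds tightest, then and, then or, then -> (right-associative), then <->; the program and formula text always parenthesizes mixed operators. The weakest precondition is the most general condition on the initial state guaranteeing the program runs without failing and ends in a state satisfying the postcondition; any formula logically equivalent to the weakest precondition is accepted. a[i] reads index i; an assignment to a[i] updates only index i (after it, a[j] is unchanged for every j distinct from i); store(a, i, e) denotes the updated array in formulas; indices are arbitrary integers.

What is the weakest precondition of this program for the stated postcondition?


Working backward. After the program, the postcondition val + 9 > 5 must hold; in canonical form it is val > -4.
Then branch requires val > -4; else branch requires val > -4.
Before the if: (3*tab[e + 1] < 2 -> val > -4) and ((not (3*tab[e + 1] < 2)) -> val > -4)
Before val := e - 1: (3*tab[e + 1] < 2 -> e > -3) and ((not (3*tab[e + 1] < 2)) -> e > -3)
Before e := tab[3] + 2: (3*tab[tab[3] + 3] < 2 -> tab[3] > -5) and ((not (3*tab[tab[3] + 3] < 2)) -> tab[3] > -5)
Before val := e: (3*tab[tab[3] + 3] < 2 -> tab[3] > -5) and ((not (3*tab[tab[3] + 3] < 2)) -> tab[3] > -5)
Answer: WP = (3*tab[tab[3] + 3] < 2 -> tab[3] > -5) and ((not (3*tab[tab[3] + 3] < 2)) -> tab[3] > -5)


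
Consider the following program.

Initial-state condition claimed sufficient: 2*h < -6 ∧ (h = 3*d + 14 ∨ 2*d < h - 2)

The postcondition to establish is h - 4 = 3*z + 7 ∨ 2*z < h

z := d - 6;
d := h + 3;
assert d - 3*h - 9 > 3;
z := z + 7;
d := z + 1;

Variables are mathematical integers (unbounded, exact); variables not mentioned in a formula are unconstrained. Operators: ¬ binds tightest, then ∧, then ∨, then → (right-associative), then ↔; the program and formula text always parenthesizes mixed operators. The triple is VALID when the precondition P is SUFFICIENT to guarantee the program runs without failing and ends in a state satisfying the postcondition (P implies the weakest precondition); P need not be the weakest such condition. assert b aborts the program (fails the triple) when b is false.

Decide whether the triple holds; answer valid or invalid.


Working backward. After the program, the postcondition h - 4 = 3*z + 7 ∨ 2*z < h must hold; in canonical form it is h = 3*z + 11 ∨ 2*z < h.
Before d := z + 1: h = 3*z + 11 ∨ 2*z < h
Before z := z + 7: h = 3*z + 32 ∨ 2*z < h - 14
Before assert d - 3*h - 9 > 3: d > 3*h + 12 ∧ (h = 3*z + 32 ∨ 2*z < h - 14)
Before d := h + 3: 2*h < -9 ∧ (h = 3*z + 32 ∨ 2*z < h - 14)
Before z := d - 6: 2*h < -9 ∧ (h = 3*d + 14 ∨ 2*d < h - 2)
The weakest precondition is 2*h < -9 ∧ (h = 3*d + 14 ∨ 2*d < h - 2).
Check whether 2*h < -6 ∧ (h = 3*d + 14 ∨ 2*d < h - 2) implies it.
Countermodel: at the initial state d = -4, h = -4, the precondition holds but the weakest precondition fails.
Answer: invalid


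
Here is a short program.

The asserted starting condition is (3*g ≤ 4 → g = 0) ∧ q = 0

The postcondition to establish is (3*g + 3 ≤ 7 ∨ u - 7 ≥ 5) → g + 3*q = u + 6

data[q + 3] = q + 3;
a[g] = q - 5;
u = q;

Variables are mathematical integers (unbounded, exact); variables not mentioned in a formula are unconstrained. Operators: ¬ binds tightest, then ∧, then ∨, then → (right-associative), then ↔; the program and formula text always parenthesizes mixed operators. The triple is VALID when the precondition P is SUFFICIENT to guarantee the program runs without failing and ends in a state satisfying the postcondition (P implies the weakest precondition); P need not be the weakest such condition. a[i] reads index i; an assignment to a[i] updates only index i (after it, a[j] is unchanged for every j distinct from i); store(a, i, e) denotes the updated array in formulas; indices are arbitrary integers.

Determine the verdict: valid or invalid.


Working backward. After the program, the postcondition (3*g + 3 ≤ 7 ∨ u - 7 ≥ 5) → g + 3*q = u + 6 must hold; in canonical form it is (3*g ≤ 4 ∨ u ≥ 12) → g + 3*q = u + 6.
Before u := q: (3*g ≤ 4 ∨ q ≥ 12) → g + 2*q = 6
Before a[g] := q - 5: (3*g ≤ 4 ∨ q ≥ 12) → g + 2*q = 6
Before data[q + 3] := q + 3: (3*g ≤ 4 ∨ q ≥ 12) → g + 2*q = 6
The weakest precondition is (3*g ≤ 4 ∨ q ≥ 12) → g + 2*q = 6.
Check whether (3*g ≤ 4 → g = 0) ∧ q = 0 implies it.
Countermodel: at the initial state g = 0, q = 0, the precondition holds but the weakest precondition fails.
Answer: invalid


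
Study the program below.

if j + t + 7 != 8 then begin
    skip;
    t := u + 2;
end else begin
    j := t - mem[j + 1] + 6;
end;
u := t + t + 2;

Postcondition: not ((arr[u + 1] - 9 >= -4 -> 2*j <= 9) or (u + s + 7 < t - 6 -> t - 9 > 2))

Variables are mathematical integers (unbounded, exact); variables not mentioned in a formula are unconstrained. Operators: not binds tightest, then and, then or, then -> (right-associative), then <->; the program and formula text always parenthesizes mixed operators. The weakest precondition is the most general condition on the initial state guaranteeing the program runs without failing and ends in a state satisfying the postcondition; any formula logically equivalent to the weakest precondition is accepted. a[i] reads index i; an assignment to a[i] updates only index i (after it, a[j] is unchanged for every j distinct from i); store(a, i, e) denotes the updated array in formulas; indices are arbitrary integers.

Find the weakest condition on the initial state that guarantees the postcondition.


Working backward. After the program, the postcondition not ((arr[u + 1] - 9 >= -4 -> 2*j <= 9) or (u + s + 7 < t - 6 -> t - 9 > 2)) must hold; in canonical form it is not ((arr[u + 1] >= 5 -> 2*j <= 9) or (s + u < t - 13 -> t > 11)).
Before u := t + t + 2: not ((arr[2*t + 3] >= 5 -> 2*j <= 9) or (s + t < -15 -> t > 11))
Then branch requires not ((arr[2*u + 7] >= 5 -> 2*j <= 9) or (s + u < -17 -> u > 9)); else branch requires not ((arr[2*t + 3] >= 5 -> 2*t <= 2*mem[j + 1] - 3) or (s + t < -15 -> t > 11)).
Before the if: (j + t != 1 -> (not ((arr[2*u + 7] >= 5 -> 2*j <= 9) or (s + u < -17 -> u > 9)))) and ((not (j + t != 1)) -> (not ((arr[2*t + 3] >= 5 -> 2*t <= 2*mem[j + 1] - 3) or (s + t < -15 -> t > 11))))
Answer: WP = (j + t != 1 -> (not ((arr[2*u + 7] >= 5 -> 2*j <= 9) or (s + u < -17 -> u > 9)))) and ((not (j + t != 1)) -> (not ((arr[2*t + 3] >= 5 -> 2*t <= 2*mem[j + 1] - 3) or (s + t < -15 -> t > 11))))


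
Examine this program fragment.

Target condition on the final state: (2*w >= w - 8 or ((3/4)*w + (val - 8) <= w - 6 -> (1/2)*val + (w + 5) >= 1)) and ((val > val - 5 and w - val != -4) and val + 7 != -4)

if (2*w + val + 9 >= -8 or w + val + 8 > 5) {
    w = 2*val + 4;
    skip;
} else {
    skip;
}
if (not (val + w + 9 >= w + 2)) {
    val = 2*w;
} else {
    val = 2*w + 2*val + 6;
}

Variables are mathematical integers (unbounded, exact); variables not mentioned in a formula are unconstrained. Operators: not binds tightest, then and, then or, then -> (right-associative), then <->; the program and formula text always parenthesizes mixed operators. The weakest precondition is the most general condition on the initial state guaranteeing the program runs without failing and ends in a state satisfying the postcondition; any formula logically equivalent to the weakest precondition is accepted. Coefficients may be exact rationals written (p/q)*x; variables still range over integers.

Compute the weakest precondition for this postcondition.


Working backward. After the program, the postcondition (2*w >= w - 8 or ((3/4)*w + (val - 8) <= w - 6 -> (1/2)*val + (w + 5) >= 1)) and ((val > val - 5 and w - val != -4) and val + 7 != -4) must hold; in canonical form it is (w >= -8 or (val <= (1/4)*w + 2 -> (1/2)*val + w >= -4)) and w != val - 4 and val != -11.
Then branch requires (w >= -8 or ((7/4)*w <= 2 -> 2*w >= -4)) and w != 4 and 2*w != -11; else branch requires (w >= -8 or (2*val + (7/4)*w <= -4 -> val + 2*w >= -7)) and 2*val + w != -2 and 2*val + 2*w != -17.
Before the if: ((not (val >= -7)) -> ((w >= -8 or ((7/4)*w <= 2 -> 2*w >= -4)) and w != 4 and 2*w != -11)) and (val >= -7 -> ((w >= -8 or (2*val + (7/4)*w <= -4 -> val + 2*w >= -7)) and 2*val + w != -2 and 2*val + 2*w != -17))
Then branch requires ((not (val >= -7)) -> ((2*val >= -12 or ((7/2)*val <= -5 -> 4*val >= -12)) and 2*val != 0 and 4*val != -19)) and (val >= -7 -> ((2*val >= -12 or ((11/2)*val <= -11 -> 5*val >= -15)) and 4*val != -6 and 6*val != -25)); else branch requires ((not (val >= -7)) -> ((w >= -8 or ((7/4)*w <= 2 -> 2*w >= -4)) and w != 4 and 2*w != -11)) and (val >= -7 -> ((w >= -8 or (2*val + (7/4)*w <= -4 -> val + 2*w >= -7)) and 2*val + w != -2 and 2*val + 2*w != -17)).
Before the if: ((val + 2*w >= -17 or val + w > -3) -> (((not (val >= -7)) -> ((2*val >= -12 or ((7/2)*val <= -5 -> 4*val >= -12)) and 2*val != 0 and 4*val != -19)) and (val >= -7 -> ((2*val >= -12 or ((11/2)*val <= -11 -> 5*val >= -15)) and 4*val != -6 and 6*val != -25)))) and ((not (val + 2*w >= -17 or val + w > -3)) -> (((not (val >= -7)) -> ((w >= -8 or ((7/4)*w <= 2 -> 2*w >= -4)) and w != 4 and 2*w != -11)) and (val >= -7 -> ((w >= -8 or (2*val + (7/4)*w <= -4 -> val + 2*w >= -7)) and 2*val + w != -2 and 2*val + 2*w != -17))))
Answer: WP = ((val + 2*w >= -17 or val + w > -3) -> (((not (val >= -7)) -> ((2*val >= -12 or ((7/2)*val <= -5 -> 4*val >= -12)) and 2*val != 0 and 4*val != -19)) and (val >= -7 -> ((2*val >= -12 or ((11/2)*val <= -11 -> 5*val >= -15)) and 4*val != -6 and 6*val != -25)))) and ((not (val + 2*w >= -17 or val + w > -3)) -> (((not (val >= -7)) -> ((w >= -8 or ((7/4)*w <= 2 -> 2*w >= -4)) and w != 4 and 2*w != -11)) and (val >= -7 -> ((w >= -8 or (2*val + (7/4)*w <= -4 -> val + 2*w >= -7)) and 2*val + w != -2 and 2*val + 2*w != -17))))


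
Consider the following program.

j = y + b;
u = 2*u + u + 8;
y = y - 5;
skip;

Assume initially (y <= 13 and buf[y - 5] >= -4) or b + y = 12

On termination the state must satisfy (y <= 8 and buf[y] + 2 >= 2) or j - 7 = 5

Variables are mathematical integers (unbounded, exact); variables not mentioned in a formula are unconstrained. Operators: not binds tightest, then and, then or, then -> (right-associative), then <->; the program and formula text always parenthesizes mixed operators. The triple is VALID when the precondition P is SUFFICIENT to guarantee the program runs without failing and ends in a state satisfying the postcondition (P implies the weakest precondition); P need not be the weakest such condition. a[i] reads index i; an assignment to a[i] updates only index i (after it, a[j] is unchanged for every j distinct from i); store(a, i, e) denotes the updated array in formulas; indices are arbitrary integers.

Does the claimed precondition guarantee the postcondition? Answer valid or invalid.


Working backward. After the program, the postcondition (y <= 8 and buf[y] + 2 >= 2) or j - 7 = 5 must hold; in canonical form it is (y <= 8 and buf[y] >= 0) or j = 12.
Before skip: (y <= 8 and buf[y] >= 0) or j = 12
Before y := y - 5: (y <= 13 and buf[y - 5] >= 0) or j = 12
Before u := 2*u + u + 8: (y <= 13 and buf[y - 5] >= 0) or j = 12
Before j := y + b: (y <= 13 and buf[y - 5] >= 0) or b + y = 12
The weakest precondition is (y <= 13 and buf[y - 5] >= 0) or b + y = 12.
Check whether (y <= 13 and buf[y - 5] >= -4) or b + y = 12 implies it.
Countermodel: at the initial state b = 0, buf = {[8] = -1, elsewhere -1}, y = 13, the precondition holds but the weakest precondition fails.
Answer: invalid


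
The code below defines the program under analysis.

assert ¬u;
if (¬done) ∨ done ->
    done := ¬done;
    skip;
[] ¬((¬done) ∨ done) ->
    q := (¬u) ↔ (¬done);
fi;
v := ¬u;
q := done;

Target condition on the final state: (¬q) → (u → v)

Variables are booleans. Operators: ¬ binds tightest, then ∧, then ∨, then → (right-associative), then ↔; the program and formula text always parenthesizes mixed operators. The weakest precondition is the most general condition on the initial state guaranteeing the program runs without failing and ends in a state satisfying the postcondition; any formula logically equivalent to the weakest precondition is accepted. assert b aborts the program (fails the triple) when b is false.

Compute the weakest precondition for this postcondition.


Working backward. After the program, (¬q) → (u → v) must hold.
Before q := done: (¬done) → (u → v)
Before v := ¬u: (¬done) → (u → (¬u))
Then branch requires done → (u → (¬u)); else branch requires (¬done) → (u → (¬u)).
Before the if: done → (u → (¬u))
Before assert ¬u: (¬u) ∧ (done → (u → (¬u)))
Answer: WP = (¬u) ∧ (done → (u → (¬u)))


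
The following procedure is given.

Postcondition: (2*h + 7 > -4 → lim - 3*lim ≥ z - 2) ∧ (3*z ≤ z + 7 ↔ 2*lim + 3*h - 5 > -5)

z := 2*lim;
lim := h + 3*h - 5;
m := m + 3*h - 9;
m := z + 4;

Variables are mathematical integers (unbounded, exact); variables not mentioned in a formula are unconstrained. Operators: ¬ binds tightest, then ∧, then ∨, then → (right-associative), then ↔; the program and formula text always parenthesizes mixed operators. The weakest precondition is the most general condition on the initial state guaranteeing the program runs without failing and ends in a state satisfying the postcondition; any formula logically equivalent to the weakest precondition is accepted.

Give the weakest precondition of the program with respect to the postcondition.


Working backward. After the program, the postcondition (2*h + 7 > -4 → lim - 3*lim ≥ z - 2) ∧ (3*z ≤ z + 7 ↔ 2*lim + 3*h - 5 > -5) must hold; in canonical form it is (2*h > -11 → 2*lim + z ≤ 2) ∧ (2*z ≤ 7 ↔ 3*h + 2*lim > 0).
Before m := z + 4: (2*h > -11 → 2*lim + z ≤ 2) ∧ (2*z ≤ 7 ↔ 3*h + 2*lim > 0)
Before m := m + 3*h - 9: (2*h > -11 → 2*lim + z ≤ 2) ∧ (2*z ≤ 7 ↔ 3*h + 2*lim > 0)
Before lim := h + 3*h - 5: (2*h > -11 → 8*h + z ≤ 12) ∧ (2*z ≤ 7 ↔ 11*h > 10)
Before z := 2*lim: (2*h > -11 → 8*h + 2*lim ≤ 12) ∧ (4*lim ≤ 7 ↔ 11*h > 10)
Answer: WP = (2*h > -11 → 8*h + 2*lim ≤ 12) ∧ (4*lim ≤ 7 ↔ 11*h > 10)


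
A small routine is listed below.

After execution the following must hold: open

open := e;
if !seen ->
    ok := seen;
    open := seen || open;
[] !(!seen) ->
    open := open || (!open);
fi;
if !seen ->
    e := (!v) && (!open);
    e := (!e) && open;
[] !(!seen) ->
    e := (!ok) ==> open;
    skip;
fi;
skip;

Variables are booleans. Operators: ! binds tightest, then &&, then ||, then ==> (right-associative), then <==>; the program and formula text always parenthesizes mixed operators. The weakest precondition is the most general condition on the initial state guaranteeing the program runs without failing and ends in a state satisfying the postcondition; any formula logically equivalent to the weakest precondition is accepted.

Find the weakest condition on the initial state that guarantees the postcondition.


Working backward. After the program, open must hold.
Before skip: open
Then branch requires open; else branch requires open.
Before the if: ((!seen) ==> open) && (seen ==> open)
Then branch requires ((!seen) ==> (seen || open)) && (seen ==> (seen || open)); else branch requires true.
Before the if: (!seen) ==> (((!seen) ==> (seen || open)) && (seen ==> (seen || open)))
Before open := e: (!seen) ==> (((!seen) ==> (seen || e)) && (seen ==> (seen || e)))
Answer: WP = (!seen) ==> (((!seen) ==> (seen || e)) && (seen ==> (seen || e)))


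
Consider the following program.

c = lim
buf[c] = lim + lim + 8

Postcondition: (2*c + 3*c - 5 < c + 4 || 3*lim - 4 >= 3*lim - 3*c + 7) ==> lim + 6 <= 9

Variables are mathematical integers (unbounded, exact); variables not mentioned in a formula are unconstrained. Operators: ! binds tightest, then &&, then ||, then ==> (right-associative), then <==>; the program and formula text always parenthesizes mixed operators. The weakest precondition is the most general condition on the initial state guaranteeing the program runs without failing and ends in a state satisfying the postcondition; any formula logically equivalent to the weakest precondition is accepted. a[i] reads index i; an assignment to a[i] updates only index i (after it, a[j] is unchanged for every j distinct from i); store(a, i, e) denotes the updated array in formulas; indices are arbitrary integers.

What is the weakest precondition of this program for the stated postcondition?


Working backward. After the program, the postcondition (2*c + 3*c - 5 < c + 4 || 3*lim - 4 >= 3*lim - 3*c + 7) ==> lim + 6 <= 9 must hold; in canonical form it is (4*c < 9 || 3*c >= 11) ==> lim <= 3.
Before buf[c] := lim + lim + 8: (4*c < 9 || 3*c >= 11) ==> lim <= 3
Before c := lim: (4*lim < 9 || 3*lim >= 11) ==> lim <= 3
Answer: WP = (4*lim < 9 || 3*lim >= 11) ==> lim <= 3


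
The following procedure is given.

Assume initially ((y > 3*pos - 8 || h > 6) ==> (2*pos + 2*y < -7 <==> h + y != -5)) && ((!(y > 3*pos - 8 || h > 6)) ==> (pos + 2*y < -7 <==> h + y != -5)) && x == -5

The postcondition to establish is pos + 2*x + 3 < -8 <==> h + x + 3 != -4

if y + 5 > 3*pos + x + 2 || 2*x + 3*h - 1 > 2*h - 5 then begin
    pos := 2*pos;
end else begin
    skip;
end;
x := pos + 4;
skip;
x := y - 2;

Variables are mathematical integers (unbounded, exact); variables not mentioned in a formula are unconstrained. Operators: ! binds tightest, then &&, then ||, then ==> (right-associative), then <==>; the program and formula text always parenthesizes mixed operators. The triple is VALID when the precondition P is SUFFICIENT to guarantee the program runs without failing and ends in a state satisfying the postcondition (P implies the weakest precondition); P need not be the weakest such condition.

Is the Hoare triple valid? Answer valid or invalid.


Working backward. After the program, the postcondition pos + 2*x + 3 < -8 <==> h + x + 3 != -4 must hold; in canonical form it is pos + 2*x < -11 <==> h + x != -7.
Before x := y - 2: pos + 2*y < -7 <==> h + y != -5
Before skip: pos + 2*y < -7 <==> h + y != -5
Before x := pos + 4: pos + 2*y < -7 <==> h + y != -5
Then branch requires 2*pos + 2*y < -7 <==> h + y != -5; else branch requires pos + 2*y < -7 <==> h + y != -5.
Before the if: ((y > 3*pos + x - 3 || h + 2*x > -4) ==> (2*pos + 2*y < -7 <==> h + y != -5)) && ((!(y > 3*pos + x - 3 || h + 2*x > -4)) ==> (pos + 2*y < -7 <==> h + y != -5))
The weakest precondition is ((y > 3*pos + x - 3 || h + 2*x > -4) ==> (2*pos + 2*y < -7 <==> h + y != -5)) && ((!(y > 3*pos + x - 3 || h + 2*x > -4)) ==> (pos + 2*y < -7 <==> h + y != -5)).
Check whether ((y > 3*pos - 8 || h > 6) ==> (2*pos + 2*y < -7 <==> h + y != -5)) && ((!(y > 3*pos - 8 || h > 6)) ==> (pos + 2*y < -7 <==> h + y != -5)) && x == -5 implies it.
Every state satisfying the precondition satisfies the weakest precondition: the implication holds.
Answer: valid


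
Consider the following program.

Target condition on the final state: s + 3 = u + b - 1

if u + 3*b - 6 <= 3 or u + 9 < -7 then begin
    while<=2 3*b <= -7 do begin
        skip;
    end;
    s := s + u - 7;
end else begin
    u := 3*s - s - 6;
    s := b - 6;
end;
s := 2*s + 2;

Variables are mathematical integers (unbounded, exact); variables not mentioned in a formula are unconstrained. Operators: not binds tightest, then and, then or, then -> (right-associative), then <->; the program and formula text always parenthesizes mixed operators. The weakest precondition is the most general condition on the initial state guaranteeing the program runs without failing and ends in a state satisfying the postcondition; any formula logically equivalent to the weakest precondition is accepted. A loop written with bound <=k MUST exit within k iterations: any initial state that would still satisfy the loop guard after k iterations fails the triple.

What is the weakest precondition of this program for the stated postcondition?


Working backward. After the program, the postcondition s + 3 = u + b - 1 must hold; in canonical form it is s = b + u - 4.
Before s := 2*s + 2: 2*s = b + u - 6
Then branch requires (3*b <= -7 -> ((3*b <= -7 -> ((not (3*b <= -7)) and 2*s + u = b + 8)) and ((not (3*b <= -7)) -> 2*s + u = b + 8))) and ((not (3*b <= -7)) -> 2*s + u = b + 8); else branch requires b = 2*s.
Before the if: ((3*b + u <= 9 or u < -16) -> ((3*b <= -7 -> ((3*b <= -7 -> ((not (3*b <= -7)) and 2*s + u = b + 8)) and ((not (3*b <= -7)) -> 2*s + u = b + 8))) and ((not (3*b <= -7)) -> 2*s + u = b + 8))) and ((not (3*b + u <= 9 or u < -16)) -> b = 2*s)
Answer: WP = ((3*b + u <= 9 or u < -16) -> ((3*b <= -7 -> ((3*b <= -7 -> ((not (3*b <= -7)) and 2*s + u = b + 8)) and ((not (3*b <= -7)) -> 2*s + u = b + 8))) and ((not (3*b <= -7)) -> 2*s + u = b + 8))) and ((not (3*b + u <= 9 or u < -16)) -> b = 2*s)


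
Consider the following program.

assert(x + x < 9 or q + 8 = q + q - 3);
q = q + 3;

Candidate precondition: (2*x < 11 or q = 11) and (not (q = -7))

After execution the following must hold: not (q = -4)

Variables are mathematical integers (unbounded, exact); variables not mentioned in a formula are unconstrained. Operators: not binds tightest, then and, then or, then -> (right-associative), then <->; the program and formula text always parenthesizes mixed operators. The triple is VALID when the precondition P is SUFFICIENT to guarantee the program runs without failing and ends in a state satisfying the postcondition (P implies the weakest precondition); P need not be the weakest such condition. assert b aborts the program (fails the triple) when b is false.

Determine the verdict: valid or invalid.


Working backward. After the program, not (q = -4) must hold.
Before q := q + 3: not (q = -7)
Before assert x + x < 9 or q + 8 = q + q - 3: (2*x < 9 or q = 11) and (not (q = -7))
The weakest precondition is (2*x < 9 or q = 11) and (not (q = -7)).
Check whether (2*x < 11 or q = 11) and (not (q = -7)) implies it.
Countermodel: at the initial state q = -8, x = 5, the precondition holds but the weakest precondition fails.
Answer: invalid


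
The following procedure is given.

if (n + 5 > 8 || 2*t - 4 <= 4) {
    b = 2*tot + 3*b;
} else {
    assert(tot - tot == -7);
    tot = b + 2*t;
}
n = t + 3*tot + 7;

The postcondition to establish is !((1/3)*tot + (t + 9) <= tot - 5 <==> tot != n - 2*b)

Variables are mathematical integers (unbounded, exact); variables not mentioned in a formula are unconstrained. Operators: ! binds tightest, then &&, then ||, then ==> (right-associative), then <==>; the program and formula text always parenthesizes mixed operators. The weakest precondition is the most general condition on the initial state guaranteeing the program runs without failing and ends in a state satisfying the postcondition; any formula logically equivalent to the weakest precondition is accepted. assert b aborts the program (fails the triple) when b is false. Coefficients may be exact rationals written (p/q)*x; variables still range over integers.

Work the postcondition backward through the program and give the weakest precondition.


Working backward. After the program, the postcondition !((1/3)*tot + (t + 9) <= tot - 5 <==> tot != n - 2*b) must hold; in canonical form it is !(t <= (2/3)*tot - 14 <==> 2*b + tot != n).
Before n := t + 3*tot + 7: !(t <= (2/3)*tot - 14 <==> 2*b != t + 2*tot + 7)
Then branch requires !(t <= (2/3)*tot - 14 <==> 6*b + 2*tot != t + 7); else branch requires false.
Before the if: ((n > 3 || 2*t <= 8) ==> (!(t <= (2/3)*tot - 14 <==> 6*b + 2*tot != t + 7))) && (n > 3 || 2*t <= 8)
Answer: WP = ((n > 3 || 2*t <= 8) ==> (!(t <= (2/3)*tot - 14 <==> 6*b + 2*tot != t + 7))) && (n > 3 || 2*t <= 8)


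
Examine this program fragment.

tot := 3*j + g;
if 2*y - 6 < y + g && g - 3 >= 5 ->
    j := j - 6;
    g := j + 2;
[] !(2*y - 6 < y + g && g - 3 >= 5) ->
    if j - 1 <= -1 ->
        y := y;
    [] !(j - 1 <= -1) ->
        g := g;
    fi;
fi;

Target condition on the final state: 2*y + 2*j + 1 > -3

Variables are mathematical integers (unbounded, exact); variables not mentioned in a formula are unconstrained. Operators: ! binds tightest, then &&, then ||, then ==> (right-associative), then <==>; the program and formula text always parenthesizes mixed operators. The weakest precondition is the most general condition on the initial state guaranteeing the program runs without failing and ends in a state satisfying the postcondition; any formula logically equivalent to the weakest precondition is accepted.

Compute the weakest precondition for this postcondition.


Working backward. After the program, the postcondition 2*y + 2*j + 1 > -3 must hold; in canonical form it is 2*j + 2*y > -4.
Then branch requires 2*j + 2*y > 8; else branch requires (j <= 0 ==> 2*j + 2*y > -4) && ((!(j <= 0)) ==> 2*j + 2*y > -4).
Before the if: ((y < g + 6 && g >= 8) ==> 2*j + 2*y > 8) && ((!(y < g + 6 && g >= 8)) ==> ((j <= 0 ==> 2*j + 2*y > -4) && ((!(j <= 0)) ==> 2*j + 2*y > -4)))
Before tot := 3*j + g: ((y < g + 6 && g >= 8) ==> 2*j + 2*y > 8) && ((!(y < g + 6 && g >= 8)) ==> ((j <= 0 ==> 2*j + 2*y > -4) && ((!(j <= 0)) ==> 2*j + 2*y > -4)))
Answer: WP = ((y < g + 6 && g >= 8) ==> 2*j + 2*y > 8) && ((!(y < g + 6 && g >= 8)) ==> ((j <= 0 ==> 2*j + 2*y > -4) && ((!(j <= 0)) ==> 2*j + 2*y > -4)))


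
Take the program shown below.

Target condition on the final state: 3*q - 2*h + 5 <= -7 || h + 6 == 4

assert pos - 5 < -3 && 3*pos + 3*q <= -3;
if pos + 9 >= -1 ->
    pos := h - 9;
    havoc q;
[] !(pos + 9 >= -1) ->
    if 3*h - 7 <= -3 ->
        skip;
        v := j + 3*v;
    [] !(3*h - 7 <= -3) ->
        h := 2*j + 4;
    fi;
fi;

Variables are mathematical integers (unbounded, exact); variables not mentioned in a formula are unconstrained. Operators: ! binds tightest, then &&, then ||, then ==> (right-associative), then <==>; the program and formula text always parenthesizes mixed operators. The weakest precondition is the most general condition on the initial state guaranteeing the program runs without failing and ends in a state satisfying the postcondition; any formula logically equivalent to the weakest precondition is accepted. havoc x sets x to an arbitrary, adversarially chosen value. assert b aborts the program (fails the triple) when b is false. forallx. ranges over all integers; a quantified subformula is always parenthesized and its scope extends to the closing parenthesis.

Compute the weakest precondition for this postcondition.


Working backward. After the program, the postcondition 3*q - 2*h + 5 <= -7 || h + 6 == 4 must hold; in canonical form it is 3*q <= 2*h - 12 || h == -2.
Then branch requires forall q_1. (3*q_1 <= 2*h - 12 || h == -2); else branch requires (3*h <= 4 ==> (3*q <= 2*h - 12 || h == -2)) && ((!(3*h <= 4)) ==> (3*q <= 4*j - 4 || 2*j == -6)).
Before the if: (pos >= -10 ==> (forall q_1. (3*q_1 <= 2*h - 12 || h == -2))) && ((!(pos >= -10)) ==> ((3*h <= 4 ==> (3*q <= 2*h - 12 || h == -2)) && ((!(3*h <= 4)) ==> (3*q <= 4*j - 4 || 2*j == -6))))
Before assert pos - 5 < -3 && 3*pos + 3*q <= -3: pos < 2 && 3*pos + 3*q <= -3 && (pos >= -10 ==> (forall q_1. (3*q_1 <= 2*h - 12 || h == -2))) && ((!(pos >= -10)) ==> ((3*h <= 4 ==> (3*q <= 2*h - 12 || h == -2)) && ((!(3*h <= 4)) ==> (3*q <= 4*j - 4 || 2*j == -6))))
Answer: WP = pos < 2 && 3*pos + 3*q <= -3 && (pos >= -10 ==> (forall q_1. (3*q_1 <= 2*h - 12 || h == -2))) && ((!(pos >= -10)) ==> ((3*h <= 4 ==> (3*q <= 2*h - 12 || h == -2)) && ((!(3*h <= 4)) ==> (3*q <= 4*j - 4 || 2*j == -6))))


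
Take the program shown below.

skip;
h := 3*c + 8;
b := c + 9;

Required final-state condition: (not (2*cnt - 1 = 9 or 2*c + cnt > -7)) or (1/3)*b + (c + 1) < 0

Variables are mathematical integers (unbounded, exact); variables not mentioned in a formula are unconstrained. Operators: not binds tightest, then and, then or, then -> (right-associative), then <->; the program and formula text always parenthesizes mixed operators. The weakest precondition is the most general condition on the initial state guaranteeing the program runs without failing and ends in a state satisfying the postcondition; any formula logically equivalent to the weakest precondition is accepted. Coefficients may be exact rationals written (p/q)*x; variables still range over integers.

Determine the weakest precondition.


Working backward. After the program, the postcondition (not (2*cnt - 1 = 9 or 2*c + cnt > -7)) or (1/3)*b + (c + 1) < 0 must hold; in canonical form it is (not (2*cnt = 10 or 2*c + cnt > -7)) or (1/3)*b + c < -1.
Before b := c + 9: (not (2*cnt = 10 or 2*c + cnt > -7)) or (4/3)*c < -4
Before h := 3*c + 8: (not (2*cnt = 10 or 2*c + cnt > -7)) or (4/3)*c < -4
Before skip: (not (2*cnt = 10 or 2*c + cnt > -7)) or (4/3)*c < -4
Answer: WP = (not (2*cnt = 10 or 2*c + cnt > -7)) or (4/3)*c < -4


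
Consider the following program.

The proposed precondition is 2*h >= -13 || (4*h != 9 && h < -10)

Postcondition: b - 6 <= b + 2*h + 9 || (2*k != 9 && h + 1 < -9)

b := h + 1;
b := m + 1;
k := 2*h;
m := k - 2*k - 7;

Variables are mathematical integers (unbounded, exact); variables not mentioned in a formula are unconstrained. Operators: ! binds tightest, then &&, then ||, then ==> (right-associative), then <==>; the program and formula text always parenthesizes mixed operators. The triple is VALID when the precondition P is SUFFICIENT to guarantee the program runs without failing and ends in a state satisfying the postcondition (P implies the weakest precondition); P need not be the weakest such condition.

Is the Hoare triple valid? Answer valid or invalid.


Working backward. After the program, the postcondition b - 6 <= b + 2*h + 9 || (2*k != 9 && h + 1 < -9) must hold; in canonical form it is 2*h >= -15 || (2*k != 9 && h < -10).
Before m := k - 2*k - 7: 2*h >= -15 || (2*k != 9 && h < -10)
Before k := 2*h: 2*h >= -15 || (4*h != 9 && h < -10)
Before b := m + 1: 2*h >= -15 || (4*h != 9 && h < -10)
Before b := h + 1: 2*h >= -15 || (4*h != 9 && h < -10)
The weakest precondition is 2*h >= -15 || (4*h != 9 && h < -10).
Check whether 2*h >= -13 || (4*h != 9 && h < -10) implies it.
Every state satisfying the precondition satisfies the weakest precondition: the implication holds.
Answer: valid


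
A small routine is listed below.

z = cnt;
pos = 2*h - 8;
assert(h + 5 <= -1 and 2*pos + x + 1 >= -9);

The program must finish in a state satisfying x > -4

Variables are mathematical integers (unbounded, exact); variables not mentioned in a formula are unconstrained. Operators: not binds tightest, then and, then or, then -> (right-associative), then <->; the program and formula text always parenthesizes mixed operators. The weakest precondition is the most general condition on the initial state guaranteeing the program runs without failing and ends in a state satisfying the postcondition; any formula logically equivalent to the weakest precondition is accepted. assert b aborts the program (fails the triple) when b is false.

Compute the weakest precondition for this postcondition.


Working backward. After the program, x > -4 must hold.
Before assert h + 5 <= -1 and 2*pos + x + 1 >= -9: h <= -6 and 2*pos + x >= -10 and x > -4
Before pos := 2*h - 8: h <= -6 and 4*h + x >= 6 and x > -4
Before z := cnt: h <= -6 and 4*h + x >= 6 and x > -4
Answer: WP = h <= -6 and 4*h + x >= 6 and x > -4


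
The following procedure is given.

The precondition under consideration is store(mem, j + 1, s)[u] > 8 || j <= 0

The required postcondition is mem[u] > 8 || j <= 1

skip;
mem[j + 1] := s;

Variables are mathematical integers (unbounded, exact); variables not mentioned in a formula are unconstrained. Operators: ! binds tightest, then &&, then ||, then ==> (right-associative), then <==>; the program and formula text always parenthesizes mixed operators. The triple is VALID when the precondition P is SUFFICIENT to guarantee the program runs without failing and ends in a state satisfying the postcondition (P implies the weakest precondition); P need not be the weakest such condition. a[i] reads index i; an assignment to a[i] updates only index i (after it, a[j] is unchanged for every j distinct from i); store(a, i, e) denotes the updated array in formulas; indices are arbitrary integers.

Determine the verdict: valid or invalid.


Working backward. After the program, mem[u] > 8 || j <= 1 must hold.
Before mem[j + 1] := s: store(mem, j + 1, s)[u] > 8 || j <= 1
Before skip: store(mem, j + 1, s)[u] > 8 || j <= 1
The weakest precondition is store(mem, j + 1, s)[u] > 8 || j <= 1.
Check whether store(mem, j + 1, s)[u] > 8 || j <= 0 implies it.
Every state satisfying the precondition satisfies the weakest precondition: the implication holds.
Answer: valid


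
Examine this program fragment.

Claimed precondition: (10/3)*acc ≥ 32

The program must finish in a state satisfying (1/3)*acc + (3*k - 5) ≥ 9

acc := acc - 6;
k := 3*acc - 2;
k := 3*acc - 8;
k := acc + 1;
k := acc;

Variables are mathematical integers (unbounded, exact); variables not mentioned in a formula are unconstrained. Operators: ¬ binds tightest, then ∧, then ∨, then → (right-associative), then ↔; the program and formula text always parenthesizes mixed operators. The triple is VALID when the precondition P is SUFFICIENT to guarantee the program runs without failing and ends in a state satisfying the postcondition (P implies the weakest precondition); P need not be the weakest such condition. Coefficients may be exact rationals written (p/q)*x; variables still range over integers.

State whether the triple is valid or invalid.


Working backward. After the program, the postcondition (1/3)*acc + (3*k - 5) ≥ 9 must hold; in canonical form it is (1/3)*acc + 3*k ≥ 14.
Before k := acc: (10/3)*acc ≥ 14
Before k := acc + 1: (10/3)*acc ≥ 14
Before k := 3*acc - 8: (10/3)*acc ≥ 14
Before k := 3*acc - 2: (10/3)*acc ≥ 14
Before acc := acc - 6: (10/3)*acc ≥ 34
The weakest precondition is (10/3)*acc ≥ 34.
Check whether (10/3)*acc ≥ 32 implies it.
Countermodel: at the initial state acc = 10, the precondition holds but the weakest precondition fails.
Answer: invalid


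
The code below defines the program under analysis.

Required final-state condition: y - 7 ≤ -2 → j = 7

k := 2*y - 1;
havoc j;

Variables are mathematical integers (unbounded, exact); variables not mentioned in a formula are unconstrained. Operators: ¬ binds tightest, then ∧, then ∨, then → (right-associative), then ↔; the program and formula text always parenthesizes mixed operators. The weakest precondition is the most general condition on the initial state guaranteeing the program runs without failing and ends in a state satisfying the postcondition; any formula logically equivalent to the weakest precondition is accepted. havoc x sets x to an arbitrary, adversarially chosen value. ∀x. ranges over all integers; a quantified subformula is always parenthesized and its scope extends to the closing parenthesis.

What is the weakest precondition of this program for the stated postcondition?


Working backward. After the program, the postcondition y - 7 ≤ -2 → j = 7 must hold; in canonical form it is y ≤ 5 → j = 7.
Before havoc j: ∀j_1. (y ≤ 5 → j_1 = 7)
Before k := 2*y - 1: ∀j_1. (y ≤ 5 → j_1 = 7)
Answer: WP = ∀j_1. (y ≤ 5 → j_1 = 7)


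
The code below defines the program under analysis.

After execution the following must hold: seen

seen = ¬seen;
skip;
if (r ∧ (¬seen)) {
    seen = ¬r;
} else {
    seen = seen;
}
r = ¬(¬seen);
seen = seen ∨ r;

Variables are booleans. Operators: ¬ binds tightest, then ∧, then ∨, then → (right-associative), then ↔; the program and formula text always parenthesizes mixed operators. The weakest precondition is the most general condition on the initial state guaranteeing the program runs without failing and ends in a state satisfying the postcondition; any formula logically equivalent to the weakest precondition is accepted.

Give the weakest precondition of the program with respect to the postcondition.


Working backward. After the program, seen must hold.
Before seen := seen ∨ r: seen ∨ r
Before r := ¬(¬seen): seen
Then branch requires ¬r; else branch requires seen.
Before the if: ((r ∧ (¬seen)) → (¬r)) ∧ ((¬(r ∧ (¬seen))) → seen)
Before skip: ((r ∧ (¬seen)) → (¬r)) ∧ ((¬(r ∧ (¬seen))) → seen)
Before seen := ¬seen: ((r ∧ seen) → (¬r)) ∧ ((¬(r ∧ seen)) → (¬seen))
Answer: WP = ((r ∧ seen) → (¬r)) ∧ ((¬(r ∧ seen)) → (¬seen))


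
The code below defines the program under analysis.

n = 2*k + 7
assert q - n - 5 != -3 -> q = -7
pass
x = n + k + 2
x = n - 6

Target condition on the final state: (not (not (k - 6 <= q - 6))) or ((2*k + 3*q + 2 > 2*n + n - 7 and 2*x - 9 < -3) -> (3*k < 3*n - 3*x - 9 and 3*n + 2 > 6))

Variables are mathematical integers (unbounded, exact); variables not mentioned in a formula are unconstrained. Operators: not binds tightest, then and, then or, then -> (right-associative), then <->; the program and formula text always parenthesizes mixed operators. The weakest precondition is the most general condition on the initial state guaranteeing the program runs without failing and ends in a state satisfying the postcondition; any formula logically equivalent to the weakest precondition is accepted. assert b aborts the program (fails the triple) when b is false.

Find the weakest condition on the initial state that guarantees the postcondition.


Working backward. After the program, the postcondition (not (not (k - 6 <= q - 6))) or ((2*k + 3*q + 2 > 2*n + n - 7 and 2*x - 9 < -3) -> (3*k < 3*n - 3*x - 9 and 3*n + 2 > 6)) must hold; in canonical form it is k <= q or ((2*k + 3*q > 3*n - 9 and 2*x < 6) -> (3*k + 3*x < 3*n - 9 and 3*n > 4)).
Before x := n - 6: k <= q or ((2*k + 3*q > 3*n - 9 and 2*n < 18) -> (3*k < 9 and 3*n > 4))
Before x := n + k + 2: k <= q or ((2*k + 3*q > 3*n - 9 and 2*n < 18) -> (3*k < 9 and 3*n > 4))
Before skip: k <= q or ((2*k + 3*q > 3*n - 9 and 2*n < 18) -> (3*k < 9 and 3*n > 4))
Before assert q - n - 5 != -3 -> q = -7: (q != n + 2 -> q = -7) and (k <= q or ((2*k + 3*q > 3*n - 9 and 2*n < 18) -> (3*k < 9 and 3*n > 4)))
Before n := 2*k + 7: (q != 2*k + 9 -> q = -7) and (k <= q or ((3*q > 4*k + 12 and 4*k < 4) -> (3*k < 9 and 6*k > -17)))
Answer: WP = (q != 2*k + 9 -> q = -7) and (k <= q or ((3*q > 4*k + 12 and 4*k < 4) -> (3*k < 9 and 6*k > -17)))
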